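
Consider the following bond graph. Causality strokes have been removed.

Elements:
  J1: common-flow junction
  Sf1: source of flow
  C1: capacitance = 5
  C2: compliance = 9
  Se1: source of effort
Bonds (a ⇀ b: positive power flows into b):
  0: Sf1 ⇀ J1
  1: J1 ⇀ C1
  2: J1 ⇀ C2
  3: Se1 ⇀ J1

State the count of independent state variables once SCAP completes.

β0 stroke→Sf1  (source Sf1 imposes f)
β3 stroke→J1  (Se1 (Se) sets effort on bond)
β1 stroke→J1  (J1 flow already set via bond 0)
β2 stroke→J1  (1-jn J1 has f-setter on 0)

2  (C1, C2 all integral)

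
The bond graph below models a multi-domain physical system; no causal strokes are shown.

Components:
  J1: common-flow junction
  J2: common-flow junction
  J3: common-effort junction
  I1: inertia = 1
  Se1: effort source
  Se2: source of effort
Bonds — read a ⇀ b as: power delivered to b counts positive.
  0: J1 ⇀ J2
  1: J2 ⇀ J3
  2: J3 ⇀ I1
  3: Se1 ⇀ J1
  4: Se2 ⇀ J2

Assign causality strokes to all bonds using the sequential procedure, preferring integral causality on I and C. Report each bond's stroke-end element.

bond 3 →J1  (source Se1 imposes e)
bond 4 →J2  (Se2 (Se) sets effort on bond)
bond 0 →J2  (J1 needs exactly one f-in)
bond 1 →J3  (closing 1-jn rule on J2)
bond 2 →I1  (J3 effort already set via bond 1)

b0 |J2
b1 |J3
b2 |I1
b3 |J1
b4 |J2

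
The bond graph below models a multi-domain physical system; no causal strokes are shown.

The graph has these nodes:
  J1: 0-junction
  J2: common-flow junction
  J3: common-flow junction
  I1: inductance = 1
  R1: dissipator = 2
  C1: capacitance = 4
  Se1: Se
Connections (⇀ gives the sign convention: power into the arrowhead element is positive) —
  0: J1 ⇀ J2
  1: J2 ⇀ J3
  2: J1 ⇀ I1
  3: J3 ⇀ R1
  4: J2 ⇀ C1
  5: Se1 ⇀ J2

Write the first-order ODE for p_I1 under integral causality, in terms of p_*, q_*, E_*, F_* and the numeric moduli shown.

dp_I1/dt = -E_Se1 - 2*p_I1 + q_C1/4

bond 5 →J2  (Se1: effort source, stroke at far end)
bond 2 →I1  (I1: I, integral causality)
bond 0 →J1  (J1: last free bond brings effort in)
bond 1 →J2  (J2: bond 0 brought flow, rest push out)
bond 4 →J2  (1-jn J2 has f-setter on 0)
bond 3 →J3  (common-f at J3 fixed by 1)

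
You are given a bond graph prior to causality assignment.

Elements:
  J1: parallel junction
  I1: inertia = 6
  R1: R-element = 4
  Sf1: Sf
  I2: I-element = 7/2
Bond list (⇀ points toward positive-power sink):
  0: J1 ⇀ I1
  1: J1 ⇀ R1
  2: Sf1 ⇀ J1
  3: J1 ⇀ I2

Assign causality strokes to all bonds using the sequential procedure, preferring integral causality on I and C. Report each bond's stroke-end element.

bond 0 stroke at I1
bond 1 stroke at J1
bond 2 stroke at Sf1
bond 3 stroke at I2

b2 stroke at Sf1  (Sf1: flow source, stroke at near end)
b0 stroke at I1  (I1 integral (f out))
b3 stroke at I2  (prefer integral on I2)
b1 stroke at J1  (J1: last free bond brings effort in)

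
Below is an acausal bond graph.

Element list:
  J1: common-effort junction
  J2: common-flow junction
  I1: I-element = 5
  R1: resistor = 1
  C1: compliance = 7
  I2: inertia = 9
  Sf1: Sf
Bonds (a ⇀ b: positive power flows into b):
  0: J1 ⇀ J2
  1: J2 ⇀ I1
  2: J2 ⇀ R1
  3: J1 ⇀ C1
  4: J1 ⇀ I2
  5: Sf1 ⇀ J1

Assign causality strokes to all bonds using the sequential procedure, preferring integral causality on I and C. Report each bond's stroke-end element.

b5 stroke→Sf1  (Sf1: flow source, stroke at near end)
b1 stroke→I1  (I1: I, integral causality)
b0 stroke→J2  (common-f at J2 fixed by 1)
b2 stroke→J2  (J2 flow already set via bond 1)
b3 stroke→J1  (C1 integral (e out))
b4 stroke→I2  (common-e at J1 fixed by 3)

bond 0 →J2
bond 1 →I1
bond 2 →J2
bond 3 →J1
bond 4 →I2
bond 5 →Sf1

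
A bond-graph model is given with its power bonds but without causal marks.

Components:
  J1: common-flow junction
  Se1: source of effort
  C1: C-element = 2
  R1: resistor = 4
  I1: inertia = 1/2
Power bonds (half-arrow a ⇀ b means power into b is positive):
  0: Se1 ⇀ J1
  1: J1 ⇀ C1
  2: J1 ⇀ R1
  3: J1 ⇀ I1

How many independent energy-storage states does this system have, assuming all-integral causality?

2  (C1, I1 all integral)

β0 stroke→J1  (Se1: effort source, stroke at far end)
β1 stroke→J1  (C1 outputs effort q/C1)
β3 stroke→I1  (I1: I, integral causality)
β2 stroke→J1  (J1 flow already set via bond 3)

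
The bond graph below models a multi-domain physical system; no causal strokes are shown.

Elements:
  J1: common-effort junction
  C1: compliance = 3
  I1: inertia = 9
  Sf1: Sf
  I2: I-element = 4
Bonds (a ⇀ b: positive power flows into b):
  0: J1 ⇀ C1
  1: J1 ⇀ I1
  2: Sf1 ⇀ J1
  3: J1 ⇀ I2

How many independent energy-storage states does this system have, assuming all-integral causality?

3  (C1, I1, I2 all integral)

bond 2 →Sf1  (source Sf1 imposes f)
bond 0 →J1  (C1: C, integral causality)
bond 1 →I1  (J1: bond 0 brought effort, rest push out)
bond 3 →I2  (J1 effort already set via bond 0)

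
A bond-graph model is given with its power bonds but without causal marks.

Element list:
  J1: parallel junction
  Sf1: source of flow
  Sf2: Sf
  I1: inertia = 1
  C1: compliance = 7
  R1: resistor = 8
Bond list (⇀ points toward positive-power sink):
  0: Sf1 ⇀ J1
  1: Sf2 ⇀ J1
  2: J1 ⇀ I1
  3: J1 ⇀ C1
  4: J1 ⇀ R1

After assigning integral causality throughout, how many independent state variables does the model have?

2  (C1, I1 all integral)

bond 0 stroke→Sf1  (Sf1 (Sf) sets flow on bond)
bond 1 stroke→Sf2  (source Sf2 imposes f)
bond 2 stroke→I1  (I1 outputs flow p/I1)
bond 3 stroke→J1  (C1: C, integral causality)
bond 4 stroke→R1  (0-jn J1 has e-setter on 3)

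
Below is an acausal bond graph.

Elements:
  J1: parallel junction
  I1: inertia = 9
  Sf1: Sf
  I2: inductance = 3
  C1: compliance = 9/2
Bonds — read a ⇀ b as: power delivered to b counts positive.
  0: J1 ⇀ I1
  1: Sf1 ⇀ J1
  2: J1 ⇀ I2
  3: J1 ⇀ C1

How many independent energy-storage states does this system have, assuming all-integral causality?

3  (C1, I1, I2 all integral)

bond 1 |Sf1  (source Sf1 imposes f)
bond 0 |I1  (I1 outputs flow p/I1)
bond 2 |I2  (I2: I, integral causality)
bond 3 |J1  (J1 needs exactly one e-in)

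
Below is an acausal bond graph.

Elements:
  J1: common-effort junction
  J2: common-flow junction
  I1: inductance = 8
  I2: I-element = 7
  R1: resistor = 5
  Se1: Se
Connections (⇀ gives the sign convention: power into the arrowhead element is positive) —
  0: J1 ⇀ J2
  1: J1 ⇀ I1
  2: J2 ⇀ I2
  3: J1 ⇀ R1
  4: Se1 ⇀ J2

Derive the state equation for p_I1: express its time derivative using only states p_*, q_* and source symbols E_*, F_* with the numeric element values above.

dp_I1/dt = -5*p_I1/8 - 5*p_I2/7

bond 4 stroke→J2  (source Se1 imposes e)
bond 1 stroke→I1  (I1: I, integral causality)
bond 2 stroke→I2  (prefer integral on I2)
bond 0 stroke→J2  (common-f at J2 fixed by 2)
bond 3 stroke→J1  (closing 0-jn rule on J1)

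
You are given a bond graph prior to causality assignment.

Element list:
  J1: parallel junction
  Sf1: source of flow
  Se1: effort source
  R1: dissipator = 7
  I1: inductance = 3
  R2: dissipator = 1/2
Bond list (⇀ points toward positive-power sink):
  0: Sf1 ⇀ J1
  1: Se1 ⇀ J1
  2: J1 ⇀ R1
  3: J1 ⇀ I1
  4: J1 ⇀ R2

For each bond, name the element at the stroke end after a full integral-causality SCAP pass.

#0 stroke→Sf1  (source Sf1 imposes f)
#1 stroke→J1  (Se1: effort source, stroke at far end)
#2 stroke→R1  (common-e at J1 fixed by 1)
#3 stroke→I1  (J1: bond 1 brought effort, rest push out)
#4 stroke→R2  (J1 effort already set via bond 1)

b0 stroke→Sf1
b1 stroke→J1
b2 stroke→R1
b3 stroke→I1
b4 stroke→R2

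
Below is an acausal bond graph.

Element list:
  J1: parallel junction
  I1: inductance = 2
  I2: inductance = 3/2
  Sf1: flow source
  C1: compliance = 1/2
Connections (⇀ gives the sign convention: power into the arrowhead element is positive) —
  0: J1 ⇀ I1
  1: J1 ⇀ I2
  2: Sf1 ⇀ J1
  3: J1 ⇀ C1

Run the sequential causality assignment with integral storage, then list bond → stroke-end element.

β2 →Sf1  (Sf1: flow source, stroke at near end)
β0 →I1  (I1 outputs flow p/I1)
β1 →I2  (I2: I, integral causality)
β3 →J1  (only one effort-in slot at J1)

#0 →I1
#1 →I2
#2 →Sf1
#3 →J1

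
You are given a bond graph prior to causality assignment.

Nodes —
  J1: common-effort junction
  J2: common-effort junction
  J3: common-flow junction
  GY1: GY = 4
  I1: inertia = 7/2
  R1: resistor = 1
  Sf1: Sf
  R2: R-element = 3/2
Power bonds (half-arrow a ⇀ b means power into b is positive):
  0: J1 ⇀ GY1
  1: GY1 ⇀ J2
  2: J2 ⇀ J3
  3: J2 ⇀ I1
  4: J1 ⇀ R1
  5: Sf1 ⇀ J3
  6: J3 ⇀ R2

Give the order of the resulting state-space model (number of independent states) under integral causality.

1  (I1 all integral)

#5 →Sf1  (Sf1: flow source, stroke at near end)
#2 →J3  (1-jn J3 has f-setter on 5)
#6 →J3  (1-jn J3 has f-setter on 5)
#3 →I1  (I1: I, integral causality)
#1 →J2  (J2: last free bond brings effort in)
#0 →J1  (GY1: gyrator matches bond 1)
#4 →R1  (0-jn J1 has e-setter on 0)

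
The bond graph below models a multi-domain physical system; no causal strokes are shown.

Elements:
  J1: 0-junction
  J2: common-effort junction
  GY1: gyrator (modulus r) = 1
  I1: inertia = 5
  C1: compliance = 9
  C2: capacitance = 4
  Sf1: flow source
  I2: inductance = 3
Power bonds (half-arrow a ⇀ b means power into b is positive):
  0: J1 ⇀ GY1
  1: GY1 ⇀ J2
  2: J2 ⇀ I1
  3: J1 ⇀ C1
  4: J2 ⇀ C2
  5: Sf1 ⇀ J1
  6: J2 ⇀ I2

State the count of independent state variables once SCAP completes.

#5 |Sf1  (Sf1 (Sf) sets flow on bond)
#2 |I1  (prefer integral on I1)
#3 |J1  (prefer integral on C1)
#0 |GY1  (J1: bond 3 brought effort, rest push out)
#1 |GY1  (GY GY1: same side as bond 0)
#4 |J2  (prefer integral on C2)
#6 |I2  (J2: bond 4 brought effort, rest push out)

4  (C1, C2, I1, I2 all integral)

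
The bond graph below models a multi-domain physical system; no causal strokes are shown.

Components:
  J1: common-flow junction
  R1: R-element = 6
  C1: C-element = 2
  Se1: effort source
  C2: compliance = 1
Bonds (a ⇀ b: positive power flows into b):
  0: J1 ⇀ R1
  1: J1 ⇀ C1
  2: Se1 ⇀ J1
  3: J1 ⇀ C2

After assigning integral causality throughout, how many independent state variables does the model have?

bond 2 →J1  (Se1 fixes effort; stroke away)
bond 1 →J1  (prefer integral on C1)
bond 3 →J1  (C2 outputs effort q/C2)
bond 0 →R1  (closing 1-jn rule on J1)

2  (C1, C2 all integral)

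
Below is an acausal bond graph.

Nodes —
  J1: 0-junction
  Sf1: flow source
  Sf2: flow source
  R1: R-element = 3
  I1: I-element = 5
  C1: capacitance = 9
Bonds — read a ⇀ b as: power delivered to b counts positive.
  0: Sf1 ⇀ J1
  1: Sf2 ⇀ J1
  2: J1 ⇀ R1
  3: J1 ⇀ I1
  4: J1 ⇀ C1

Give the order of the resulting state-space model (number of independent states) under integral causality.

2  (C1, I1 all integral)

#0 →Sf1  (Sf1: flow source, stroke at near end)
#1 →Sf2  (Sf2: flow source, stroke at near end)
#3 →I1  (I1 integral (f out))
#4 →J1  (prefer integral on C1)
#2 →R1  (common-e at J1 fixed by 4)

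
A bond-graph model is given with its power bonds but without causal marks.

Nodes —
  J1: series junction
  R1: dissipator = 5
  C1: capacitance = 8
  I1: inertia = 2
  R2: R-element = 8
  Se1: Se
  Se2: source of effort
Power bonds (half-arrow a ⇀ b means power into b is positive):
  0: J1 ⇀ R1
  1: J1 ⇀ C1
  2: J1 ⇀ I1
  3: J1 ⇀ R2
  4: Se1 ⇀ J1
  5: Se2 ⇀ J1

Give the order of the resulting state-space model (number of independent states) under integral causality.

2  (C1, I1 all integral)

bond 4 →J1  (Se1 (Se) sets effort on bond)
bond 5 →J1  (Se2 fixes effort; stroke away)
bond 1 →J1  (C1: C, integral causality)
bond 2 →I1  (I1 outputs flow p/I1)
bond 0 →J1  (J1 flow already set via bond 2)
bond 3 →J1  (J1 flow already set via bond 2)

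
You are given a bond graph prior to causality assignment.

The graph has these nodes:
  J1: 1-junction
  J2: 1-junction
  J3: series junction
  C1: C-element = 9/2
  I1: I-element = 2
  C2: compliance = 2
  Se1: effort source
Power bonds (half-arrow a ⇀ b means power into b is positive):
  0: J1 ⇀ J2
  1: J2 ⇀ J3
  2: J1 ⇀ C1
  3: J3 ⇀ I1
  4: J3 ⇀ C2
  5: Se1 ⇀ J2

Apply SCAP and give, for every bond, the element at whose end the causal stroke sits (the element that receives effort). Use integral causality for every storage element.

β0 stroke→J2
β1 stroke→J3
β2 stroke→J1
β3 stroke→I1
β4 stroke→J3
β5 stroke→J2

bond 5 stroke→J2  (Se1 (Se) sets effort on bond)
bond 2 stroke→J1  (prefer integral on C1)
bond 0 stroke→J2  (J1: last free bond brings flow in)
bond 1 stroke→J3  (closing 1-jn rule on J2)
bond 3 stroke→I1  (I1 outputs flow p/I1)
bond 4 stroke→J3  (1-jn J3 has f-setter on 3)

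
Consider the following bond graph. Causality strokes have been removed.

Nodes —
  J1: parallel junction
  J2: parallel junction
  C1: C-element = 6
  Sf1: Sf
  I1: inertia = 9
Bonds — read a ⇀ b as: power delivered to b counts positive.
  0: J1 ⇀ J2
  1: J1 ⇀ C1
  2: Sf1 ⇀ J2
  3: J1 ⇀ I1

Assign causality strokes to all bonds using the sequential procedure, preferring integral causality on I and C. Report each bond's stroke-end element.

#0 |J2
#1 |J1
#2 |Sf1
#3 |I1

β2 stroke at Sf1  (source Sf1 imposes f)
β0 stroke at J2  (closing 0-jn rule on J2)
β1 stroke at J1  (prefer integral on C1)
β3 stroke at I1  (J1 effort already set via bond 1)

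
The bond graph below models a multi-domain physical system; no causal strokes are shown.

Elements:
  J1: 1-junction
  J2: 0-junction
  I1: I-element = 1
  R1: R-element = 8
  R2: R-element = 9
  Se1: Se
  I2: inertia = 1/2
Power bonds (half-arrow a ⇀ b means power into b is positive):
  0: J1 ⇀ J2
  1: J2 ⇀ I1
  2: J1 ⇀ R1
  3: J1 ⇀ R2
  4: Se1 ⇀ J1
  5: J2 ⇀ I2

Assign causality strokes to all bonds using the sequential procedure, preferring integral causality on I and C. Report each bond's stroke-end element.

β4 |J1  (Se1 (Se) sets effort on bond)
β1 |I1  (I1 integral (f out))
β5 |I2  (I2 integral (f out))
β0 |J2  (J2 needs exactly one e-in)
β2 |J1  (J1: bond 0 brought flow, rest push out)
β3 |J1  (common-f at J1 fixed by 0)

b0 →J2
b1 →I1
b2 →J1
b3 →J1
b4 →J1
b5 →I2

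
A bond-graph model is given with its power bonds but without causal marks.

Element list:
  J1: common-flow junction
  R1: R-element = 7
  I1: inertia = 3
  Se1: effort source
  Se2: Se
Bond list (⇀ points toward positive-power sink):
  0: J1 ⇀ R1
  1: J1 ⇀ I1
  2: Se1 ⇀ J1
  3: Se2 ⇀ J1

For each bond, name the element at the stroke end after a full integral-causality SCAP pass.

b0 |J1
b1 |I1
b2 |J1
b3 |J1

β2 |J1  (Se1 fixes effort; stroke away)
β3 |J1  (Se2 (Se) sets effort on bond)
β1 |I1  (I1: I, integral causality)
β0 |J1  (J1 flow already set via bond 1)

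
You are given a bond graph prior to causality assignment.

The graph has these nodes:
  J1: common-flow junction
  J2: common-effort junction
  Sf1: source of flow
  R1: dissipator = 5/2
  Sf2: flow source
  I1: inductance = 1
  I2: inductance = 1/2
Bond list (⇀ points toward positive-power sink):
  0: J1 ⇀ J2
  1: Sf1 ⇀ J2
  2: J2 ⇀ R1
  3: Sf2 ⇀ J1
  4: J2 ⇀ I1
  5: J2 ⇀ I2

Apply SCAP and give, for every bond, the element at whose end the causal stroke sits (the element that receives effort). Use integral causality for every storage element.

β1 →Sf1  (Sf1 fixes flow; stroke at Sf1)
β3 →Sf2  (Sf2 (Sf) sets flow on bond)
β0 →J1  (J1: bond 3 brought flow, rest push out)
β4 →I1  (I1 outputs flow p/I1)
β5 →I2  (I2: I, integral causality)
β2 →J2  (closing 0-jn rule on J2)

β0 stroke→J1
β1 stroke→Sf1
β2 stroke→J2
β3 stroke→Sf2
β4 stroke→I1
β5 stroke→I2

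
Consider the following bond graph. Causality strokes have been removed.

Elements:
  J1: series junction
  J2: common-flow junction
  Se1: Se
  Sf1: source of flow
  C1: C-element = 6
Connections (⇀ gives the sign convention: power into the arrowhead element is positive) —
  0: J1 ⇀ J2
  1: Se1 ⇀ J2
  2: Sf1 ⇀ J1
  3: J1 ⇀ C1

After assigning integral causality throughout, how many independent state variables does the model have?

#1 stroke at J2  (Se1 (Se) sets effort on bond)
#2 stroke at Sf1  (Sf1 (Sf) sets flow on bond)
#0 stroke at J1  (common-f at J1 fixed by 2)
#3 stroke at J1  (J1 flow already set via bond 2)

1  (C1 all integral)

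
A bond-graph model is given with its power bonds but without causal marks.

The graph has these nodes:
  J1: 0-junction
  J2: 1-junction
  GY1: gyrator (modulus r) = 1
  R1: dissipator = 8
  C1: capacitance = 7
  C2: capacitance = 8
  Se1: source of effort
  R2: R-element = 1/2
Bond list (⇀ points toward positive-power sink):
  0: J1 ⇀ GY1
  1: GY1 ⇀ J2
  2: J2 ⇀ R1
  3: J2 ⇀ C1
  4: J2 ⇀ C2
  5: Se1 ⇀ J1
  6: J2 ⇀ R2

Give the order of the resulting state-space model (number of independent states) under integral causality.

2  (C1, C2 all integral)

bond 5 stroke→J1  (source Se1 imposes e)
bond 0 stroke→GY1  (0-jn J1 has e-setter on 5)
bond 1 stroke→GY1  (GY1 both-in/both-out from 0)
bond 2 stroke→J2  (J2: bond 1 brought flow, rest push out)
bond 3 stroke→J2  (J2: bond 1 brought flow, rest push out)
bond 4 stroke→J2  (1-jn J2 has f-setter on 1)
bond 6 stroke→J2  (J2 flow already set via bond 1)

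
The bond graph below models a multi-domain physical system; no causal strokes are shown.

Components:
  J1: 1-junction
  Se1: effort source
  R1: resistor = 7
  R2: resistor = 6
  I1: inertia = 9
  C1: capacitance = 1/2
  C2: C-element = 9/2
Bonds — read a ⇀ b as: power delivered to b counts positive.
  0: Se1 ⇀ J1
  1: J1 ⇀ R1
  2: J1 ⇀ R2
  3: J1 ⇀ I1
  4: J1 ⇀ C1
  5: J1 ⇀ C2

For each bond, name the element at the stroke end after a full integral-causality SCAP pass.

β0 |J1
β1 |J1
β2 |J1
β3 |I1
β4 |J1
β5 |J1

β0 stroke→J1  (Se1 fixes effort; stroke away)
β3 stroke→I1  (I1: I, integral causality)
β1 stroke→J1  (common-f at J1 fixed by 3)
β2 stroke→J1  (J1 flow already set via bond 3)
β4 stroke→J1  (J1: bond 3 brought flow, rest push out)
β5 stroke→J1  (common-f at J1 fixed by 3)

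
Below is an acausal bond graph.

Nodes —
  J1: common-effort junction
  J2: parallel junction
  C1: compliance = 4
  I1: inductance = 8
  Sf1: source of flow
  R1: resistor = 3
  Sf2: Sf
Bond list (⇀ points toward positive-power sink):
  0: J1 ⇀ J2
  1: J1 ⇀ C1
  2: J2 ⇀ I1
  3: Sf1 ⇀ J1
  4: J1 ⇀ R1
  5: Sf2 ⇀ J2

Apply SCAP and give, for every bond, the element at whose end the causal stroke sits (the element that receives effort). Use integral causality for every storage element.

bond 0 stroke at J2
bond 1 stroke at J1
bond 2 stroke at I1
bond 3 stroke at Sf1
bond 4 stroke at R1
bond 5 stroke at Sf2

β3 stroke at Sf1  (Sf1 (Sf) sets flow on bond)
β5 stroke at Sf2  (Sf2 fixes flow; stroke at Sf2)
β1 stroke at J1  (C1: C, integral causality)
β0 stroke at J2  (common-e at J1 fixed by 1)
β4 stroke at R1  (0-jn J1 has e-setter on 1)
β2 stroke at I1  (J2: bond 0 brought effort, rest push out)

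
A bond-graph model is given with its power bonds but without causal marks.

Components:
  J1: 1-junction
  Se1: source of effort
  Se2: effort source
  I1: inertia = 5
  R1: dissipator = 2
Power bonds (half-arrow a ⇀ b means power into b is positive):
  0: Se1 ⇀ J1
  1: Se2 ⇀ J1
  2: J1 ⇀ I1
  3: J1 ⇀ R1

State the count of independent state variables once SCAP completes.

1  (I1 all integral)

β0 |J1  (Se1: effort source, stroke at far end)
β1 |J1  (Se2 (Se) sets effort on bond)
β2 |I1  (I1: I, integral causality)
β3 |J1  (J1: bond 2 brought flow, rest push out)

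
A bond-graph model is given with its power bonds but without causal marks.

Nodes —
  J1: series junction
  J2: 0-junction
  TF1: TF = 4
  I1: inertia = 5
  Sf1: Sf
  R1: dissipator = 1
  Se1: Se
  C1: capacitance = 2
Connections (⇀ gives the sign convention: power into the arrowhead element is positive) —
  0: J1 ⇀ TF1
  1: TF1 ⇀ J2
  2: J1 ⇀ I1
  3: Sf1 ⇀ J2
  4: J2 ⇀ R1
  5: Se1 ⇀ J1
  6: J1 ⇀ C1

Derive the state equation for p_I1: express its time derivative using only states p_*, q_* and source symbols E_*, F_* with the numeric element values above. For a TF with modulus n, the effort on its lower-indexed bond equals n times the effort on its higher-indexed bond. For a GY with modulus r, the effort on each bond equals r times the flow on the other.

dp_I1/dt = E_Se1 - 4*F_Sf1 - 16*p_I1/5 - q_C1/2

#3 →Sf1  (Sf1 fixes flow; stroke at Sf1)
#5 →J1  (Se1 fixes effort; stroke away)
#2 →I1  (prefer integral on I1)
#0 →J1  (J1: bond 2 brought flow, rest push out)
#6 →J1  (1-jn J1 has f-setter on 2)
#1 →TF1  (TF TF1: opposite of bond 0)
#4 →J2  (closing 0-jn rule on J2)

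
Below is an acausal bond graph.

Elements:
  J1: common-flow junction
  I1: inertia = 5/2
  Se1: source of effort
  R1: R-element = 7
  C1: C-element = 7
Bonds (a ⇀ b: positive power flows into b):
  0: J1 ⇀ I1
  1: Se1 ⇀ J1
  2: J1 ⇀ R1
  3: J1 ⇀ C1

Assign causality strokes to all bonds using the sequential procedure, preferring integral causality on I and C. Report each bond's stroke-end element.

bond 0 →I1
bond 1 →J1
bond 2 →J1
bond 3 →J1

bond 1 stroke→J1  (Se1 (Se) sets effort on bond)
bond 0 stroke→I1  (prefer integral on I1)
bond 2 stroke→J1  (1-jn J1 has f-setter on 0)
bond 3 stroke→J1  (1-jn J1 has f-setter on 0)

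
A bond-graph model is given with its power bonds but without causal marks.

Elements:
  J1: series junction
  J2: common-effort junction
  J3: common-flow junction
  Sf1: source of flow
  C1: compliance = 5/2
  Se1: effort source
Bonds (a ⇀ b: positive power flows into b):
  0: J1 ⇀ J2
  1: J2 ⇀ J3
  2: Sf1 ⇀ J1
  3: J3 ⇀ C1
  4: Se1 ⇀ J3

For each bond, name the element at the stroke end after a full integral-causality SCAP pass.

b0 stroke→J1
b1 stroke→J2
b2 stroke→Sf1
b3 stroke→J3
b4 stroke→J3

β2 stroke→Sf1  (source Sf1 imposes f)
β4 stroke→J3  (Se1: effort source, stroke at far end)
β0 stroke→J1  (J1 flow already set via bond 2)
β1 stroke→J2  (closing 0-jn rule on J2)
β3 stroke→J3  (common-f at J3 fixed by 1)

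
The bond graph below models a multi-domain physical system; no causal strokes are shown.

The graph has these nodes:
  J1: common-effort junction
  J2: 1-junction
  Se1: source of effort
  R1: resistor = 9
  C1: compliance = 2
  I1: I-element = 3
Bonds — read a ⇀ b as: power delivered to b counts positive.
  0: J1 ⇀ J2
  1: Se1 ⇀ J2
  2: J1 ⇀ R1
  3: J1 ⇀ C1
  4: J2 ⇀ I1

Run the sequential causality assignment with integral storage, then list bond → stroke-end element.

b1 stroke→J2  (Se1 (Se) sets effort on bond)
b3 stroke→J1  (prefer integral on C1)
b0 stroke→J2  (common-e at J1 fixed by 3)
b2 stroke→R1  (J1: bond 3 brought effort, rest push out)
b4 stroke→I1  (J2: last free bond brings flow in)

bond 0 →J2
bond 1 →J2
bond 2 →R1
bond 3 →J1
bond 4 →I1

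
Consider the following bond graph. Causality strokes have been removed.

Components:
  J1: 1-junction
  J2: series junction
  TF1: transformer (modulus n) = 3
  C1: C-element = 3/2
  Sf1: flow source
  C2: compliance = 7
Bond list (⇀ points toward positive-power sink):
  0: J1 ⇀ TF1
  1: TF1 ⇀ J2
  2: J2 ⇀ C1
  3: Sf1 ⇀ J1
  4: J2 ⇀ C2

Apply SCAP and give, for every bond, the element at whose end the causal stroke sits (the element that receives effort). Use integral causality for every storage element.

bond 3 |Sf1  (Sf1 fixes flow; stroke at Sf1)
bond 0 |J1  (J1 flow already set via bond 3)
bond 1 |TF1  (through TF1, causality passes straight; one stroke at TF1)
bond 2 |J2  (common-f at J2 fixed by 1)
bond 4 |J2  (common-f at J2 fixed by 1)

bond 0 →J1
bond 1 →TF1
bond 2 →J2
bond 3 →Sf1
bond 4 →J2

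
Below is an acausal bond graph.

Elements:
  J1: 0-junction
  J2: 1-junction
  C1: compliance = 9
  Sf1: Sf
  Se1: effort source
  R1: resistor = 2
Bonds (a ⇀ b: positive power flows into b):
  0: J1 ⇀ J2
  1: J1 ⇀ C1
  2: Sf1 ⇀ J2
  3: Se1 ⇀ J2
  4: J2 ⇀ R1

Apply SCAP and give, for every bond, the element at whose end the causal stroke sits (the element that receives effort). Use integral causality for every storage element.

β0 stroke→J2
β1 stroke→J1
β2 stroke→Sf1
β3 stroke→J2
β4 stroke→J2

b2 stroke→Sf1  (source Sf1 imposes f)
b3 stroke→J2  (Se1: effort source, stroke at far end)
b0 stroke→J2  (1-jn J2 has f-setter on 2)
b4 stroke→J2  (J2: bond 2 brought flow, rest push out)
b1 stroke→J1  (only one effort-in slot at J1)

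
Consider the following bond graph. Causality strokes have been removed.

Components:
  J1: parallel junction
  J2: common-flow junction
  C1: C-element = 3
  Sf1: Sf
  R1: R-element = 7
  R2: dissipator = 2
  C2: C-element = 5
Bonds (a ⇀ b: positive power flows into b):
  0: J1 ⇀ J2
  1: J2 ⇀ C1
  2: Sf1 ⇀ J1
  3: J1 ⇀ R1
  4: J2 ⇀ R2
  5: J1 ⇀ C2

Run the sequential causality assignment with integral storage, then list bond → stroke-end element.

#2 stroke→Sf1  (Sf1 fixes flow; stroke at Sf1)
#1 stroke→J2  (C1 outputs effort q/C1)
#5 stroke→J1  (C2 outputs effort q/C2)
#0 stroke→J2  (J1 effort already set via bond 5)
#3 stroke→R1  (0-jn J1 has e-setter on 5)
#4 stroke→R2  (J2 needs exactly one f-in)

b0 →J2
b1 →J2
b2 →Sf1
b3 →R1
b4 →R2
b5 →J1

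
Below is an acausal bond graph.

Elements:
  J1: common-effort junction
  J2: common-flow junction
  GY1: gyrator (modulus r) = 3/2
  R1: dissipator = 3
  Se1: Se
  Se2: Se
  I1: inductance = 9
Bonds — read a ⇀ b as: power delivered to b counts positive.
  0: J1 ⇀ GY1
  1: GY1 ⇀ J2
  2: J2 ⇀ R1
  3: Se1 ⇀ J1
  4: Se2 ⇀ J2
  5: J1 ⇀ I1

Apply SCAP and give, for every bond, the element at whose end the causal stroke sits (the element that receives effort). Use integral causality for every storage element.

b3 →J1  (Se1 (Se) sets effort on bond)
b4 →J2  (source Se2 imposes e)
b0 →GY1  (J1 effort already set via bond 3)
b5 →I1  (J1: bond 3 brought effort, rest push out)
b1 →GY1  (GY1: gyrator matches bond 0)
b2 →J2  (J2: bond 1 brought flow, rest push out)

bond 0 stroke at GY1
bond 1 stroke at GY1
bond 2 stroke at J2
bond 3 stroke at J1
bond 4 stroke at J2
bond 5 stroke at I1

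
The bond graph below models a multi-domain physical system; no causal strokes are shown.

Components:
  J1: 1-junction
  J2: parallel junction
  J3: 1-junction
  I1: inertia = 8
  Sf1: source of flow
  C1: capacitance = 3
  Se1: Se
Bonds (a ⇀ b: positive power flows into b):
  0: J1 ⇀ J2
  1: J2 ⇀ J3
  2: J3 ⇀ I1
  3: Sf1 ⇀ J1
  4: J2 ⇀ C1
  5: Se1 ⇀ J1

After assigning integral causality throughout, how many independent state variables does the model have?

β3 →Sf1  (Sf1: flow source, stroke at near end)
β5 →J1  (Se1: effort source, stroke at far end)
β0 →J1  (1-jn J1 has f-setter on 3)
β2 →I1  (prefer integral on I1)
β1 →J3  (1-jn J3 has f-setter on 2)
β4 →J2  (only one effort-in slot at J2)

2  (C1, I1 all integral)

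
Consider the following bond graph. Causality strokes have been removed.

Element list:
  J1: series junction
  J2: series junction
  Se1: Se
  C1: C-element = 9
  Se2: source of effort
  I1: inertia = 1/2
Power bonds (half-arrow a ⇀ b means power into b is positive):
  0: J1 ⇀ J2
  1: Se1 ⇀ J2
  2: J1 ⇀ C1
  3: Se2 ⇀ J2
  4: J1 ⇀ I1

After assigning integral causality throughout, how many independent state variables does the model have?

β1 stroke→J2  (Se1: effort source, stroke at far end)
β3 stroke→J2  (source Se2 imposes e)
β0 stroke→J1  (J2 needs exactly one f-in)
β2 stroke→J1  (C1 outputs effort q/C1)
β4 stroke→I1  (only one flow-in slot at J1)

2  (C1, I1 all integral)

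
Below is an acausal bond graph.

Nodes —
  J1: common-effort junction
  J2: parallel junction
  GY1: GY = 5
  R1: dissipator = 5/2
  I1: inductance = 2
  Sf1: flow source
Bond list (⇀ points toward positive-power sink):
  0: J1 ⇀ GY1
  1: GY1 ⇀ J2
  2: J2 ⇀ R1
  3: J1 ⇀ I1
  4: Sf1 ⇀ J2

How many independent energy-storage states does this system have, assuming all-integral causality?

b4 →Sf1  (Sf1 fixes flow; stroke at Sf1)
b3 →I1  (I1 integral (f out))
b0 →J1  (J1: last free bond brings effort in)
b1 →J2  (GY GY1: same side as bond 0)
b2 →R1  (0-jn J2 has e-setter on 1)

1  (I1 all integral)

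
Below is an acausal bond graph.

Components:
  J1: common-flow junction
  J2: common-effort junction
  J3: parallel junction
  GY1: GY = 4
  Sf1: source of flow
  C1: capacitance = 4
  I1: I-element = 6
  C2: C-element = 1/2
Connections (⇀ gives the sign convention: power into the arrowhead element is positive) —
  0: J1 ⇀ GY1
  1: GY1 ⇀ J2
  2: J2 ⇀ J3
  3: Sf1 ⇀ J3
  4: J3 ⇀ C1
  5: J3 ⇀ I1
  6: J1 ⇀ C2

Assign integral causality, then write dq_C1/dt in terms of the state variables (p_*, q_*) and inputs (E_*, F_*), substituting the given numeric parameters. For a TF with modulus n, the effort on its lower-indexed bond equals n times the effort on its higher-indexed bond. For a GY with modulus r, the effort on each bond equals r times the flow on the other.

dq_C1/dt = F_Sf1 - p_I1/6 - q_C2/2

bond 3 stroke→Sf1  (Sf1 (Sf) sets flow on bond)
bond 4 stroke→J3  (prefer integral on C1)
bond 2 stroke→J2  (J3: bond 4 brought effort, rest push out)
bond 5 stroke→I1  (common-e at J3 fixed by 4)
bond 1 stroke→GY1  (J2 effort already set via bond 2)
bond 0 stroke→GY1  (GY1 both-in/both-out from 1)
bond 6 stroke→J1  (J1 flow already set via bond 0)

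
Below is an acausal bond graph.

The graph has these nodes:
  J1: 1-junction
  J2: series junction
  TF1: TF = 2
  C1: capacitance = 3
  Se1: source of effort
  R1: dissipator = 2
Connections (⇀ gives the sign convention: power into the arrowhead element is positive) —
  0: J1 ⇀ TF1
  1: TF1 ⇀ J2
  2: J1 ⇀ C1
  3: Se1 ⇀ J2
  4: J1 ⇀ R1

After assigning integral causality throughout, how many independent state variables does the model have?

b3 stroke→J2  (Se1 fixes effort; stroke away)
b1 stroke→TF1  (J2 needs exactly one f-in)
b0 stroke→J1  (TF1: transformer flips bond 1)
b2 stroke→J1  (prefer integral on C1)
b4 stroke→R1  (only one flow-in slot at J1)

1  (C1 all integral)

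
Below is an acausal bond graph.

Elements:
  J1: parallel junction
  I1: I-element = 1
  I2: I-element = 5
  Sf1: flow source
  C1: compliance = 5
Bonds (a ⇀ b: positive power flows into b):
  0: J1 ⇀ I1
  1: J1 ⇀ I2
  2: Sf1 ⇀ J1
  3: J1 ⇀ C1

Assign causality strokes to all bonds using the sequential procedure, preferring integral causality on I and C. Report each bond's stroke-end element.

#2 |Sf1  (Sf1: flow source, stroke at near end)
#0 |I1  (I1: I, integral causality)
#1 |I2  (I2 outputs flow p/I2)
#3 |J1  (closing 0-jn rule on J1)

β0 →I1
β1 →I2
β2 →Sf1
β3 →J1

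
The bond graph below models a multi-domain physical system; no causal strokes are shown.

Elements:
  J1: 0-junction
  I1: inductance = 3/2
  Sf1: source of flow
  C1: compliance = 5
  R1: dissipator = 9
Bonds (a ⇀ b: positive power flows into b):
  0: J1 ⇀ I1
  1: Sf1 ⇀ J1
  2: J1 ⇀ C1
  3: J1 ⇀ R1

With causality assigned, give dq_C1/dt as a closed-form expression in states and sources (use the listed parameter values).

#1 stroke→Sf1  (Sf1 (Sf) sets flow on bond)
#0 stroke→I1  (I1: I, integral causality)
#2 stroke→J1  (C1: C, integral causality)
#3 stroke→R1  (0-jn J1 has e-setter on 2)

dq_C1/dt = F_Sf1 - 2*p_I1/3 - q_C1/45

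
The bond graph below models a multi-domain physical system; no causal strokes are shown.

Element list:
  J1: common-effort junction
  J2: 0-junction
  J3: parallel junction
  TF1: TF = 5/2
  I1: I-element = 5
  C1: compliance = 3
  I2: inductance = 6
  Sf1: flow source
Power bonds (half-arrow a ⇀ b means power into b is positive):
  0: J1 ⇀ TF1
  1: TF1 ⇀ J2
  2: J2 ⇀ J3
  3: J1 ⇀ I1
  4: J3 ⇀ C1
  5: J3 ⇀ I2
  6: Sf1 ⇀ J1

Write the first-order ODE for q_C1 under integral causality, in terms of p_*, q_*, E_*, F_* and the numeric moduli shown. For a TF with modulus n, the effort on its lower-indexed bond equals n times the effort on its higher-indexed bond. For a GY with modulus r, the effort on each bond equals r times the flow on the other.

β6 →Sf1  (Sf1: flow source, stroke at near end)
β3 →I1  (prefer integral on I1)
β0 →J1  (only one effort-in slot at J1)
β1 →TF1  (through TF1, causality passes straight; one stroke at TF1)
β2 →J2  (J2: last free bond brings effort in)
β4 →J3  (C1: C, integral causality)
β5 →I2  (J3: bond 4 brought effort, rest push out)

dq_C1/dt = 5*F_Sf1/2 - p_I1/2 - p_I2/6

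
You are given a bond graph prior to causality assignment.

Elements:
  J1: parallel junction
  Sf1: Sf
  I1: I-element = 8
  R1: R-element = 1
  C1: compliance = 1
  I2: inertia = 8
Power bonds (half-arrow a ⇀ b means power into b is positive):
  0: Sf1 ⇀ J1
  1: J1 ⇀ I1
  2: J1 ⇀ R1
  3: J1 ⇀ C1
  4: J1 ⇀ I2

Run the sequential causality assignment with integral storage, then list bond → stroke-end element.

b0 stroke→Sf1
b1 stroke→I1
b2 stroke→R1
b3 stroke→J1
b4 stroke→I2

β0 stroke→Sf1  (source Sf1 imposes f)
β1 stroke→I1  (I1 outputs flow p/I1)
β3 stroke→J1  (C1: C, integral causality)
β2 stroke→R1  (J1 effort already set via bond 3)
β4 stroke→I2  (common-e at J1 fixed by 3)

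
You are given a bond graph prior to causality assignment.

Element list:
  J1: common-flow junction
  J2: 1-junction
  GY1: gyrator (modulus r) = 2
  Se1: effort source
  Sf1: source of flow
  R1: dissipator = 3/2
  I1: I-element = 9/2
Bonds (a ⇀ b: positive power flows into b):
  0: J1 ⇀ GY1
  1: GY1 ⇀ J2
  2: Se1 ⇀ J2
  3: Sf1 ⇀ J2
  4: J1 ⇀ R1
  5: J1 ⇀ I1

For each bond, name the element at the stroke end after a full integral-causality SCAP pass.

β2 |J2  (Se1 (Se) sets effort on bond)
β3 |Sf1  (Sf1 fixes flow; stroke at Sf1)
β1 |J2  (common-f at J2 fixed by 3)
β0 |J1  (through GY1, causality inverts; strokes same side of GY1)
β5 |I1  (prefer integral on I1)
β4 |J1  (common-f at J1 fixed by 5)

bond 0 stroke at J1
bond 1 stroke at J2
bond 2 stroke at J2
bond 3 stroke at Sf1
bond 4 stroke at J1
bond 5 stroke at I1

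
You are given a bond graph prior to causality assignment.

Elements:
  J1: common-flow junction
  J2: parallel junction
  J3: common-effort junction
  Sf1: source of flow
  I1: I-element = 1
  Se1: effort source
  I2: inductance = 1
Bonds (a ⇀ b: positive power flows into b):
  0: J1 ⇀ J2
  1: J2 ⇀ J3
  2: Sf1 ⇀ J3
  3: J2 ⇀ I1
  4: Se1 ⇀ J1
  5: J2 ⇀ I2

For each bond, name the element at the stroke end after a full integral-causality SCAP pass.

bond 2 →Sf1  (source Sf1 imposes f)
bond 4 →J1  (Se1 (Se) sets effort on bond)
bond 0 →J2  (J1 needs exactly one f-in)
bond 1 →J3  (J2: bond 0 brought effort, rest push out)
bond 3 →I1  (J2 effort already set via bond 0)
bond 5 →I2  (common-e at J2 fixed by 0)

bond 0 stroke→J2
bond 1 stroke→J3
bond 2 stroke→Sf1
bond 3 stroke→I1
bond 4 stroke→J1
bond 5 stroke→I2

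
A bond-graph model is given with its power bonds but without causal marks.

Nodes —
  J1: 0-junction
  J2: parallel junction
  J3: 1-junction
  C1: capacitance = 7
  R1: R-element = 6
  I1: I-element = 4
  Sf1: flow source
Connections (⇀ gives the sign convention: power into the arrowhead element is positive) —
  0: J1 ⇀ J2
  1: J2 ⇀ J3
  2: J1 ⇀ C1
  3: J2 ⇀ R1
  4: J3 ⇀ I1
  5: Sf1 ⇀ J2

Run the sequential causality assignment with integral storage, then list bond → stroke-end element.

bond 0 stroke→J2
bond 1 stroke→J3
bond 2 stroke→J1
bond 3 stroke→R1
bond 4 stroke→I1
bond 5 stroke→Sf1

bond 5 stroke→Sf1  (Sf1: flow source, stroke at near end)
bond 2 stroke→J1  (C1: C, integral causality)
bond 0 stroke→J2  (J1: bond 2 brought effort, rest push out)
bond 1 stroke→J3  (J2: bond 0 brought effort, rest push out)
bond 3 stroke→R1  (J2 effort already set via bond 0)
bond 4 stroke→I1  (J3: last free bond brings flow in)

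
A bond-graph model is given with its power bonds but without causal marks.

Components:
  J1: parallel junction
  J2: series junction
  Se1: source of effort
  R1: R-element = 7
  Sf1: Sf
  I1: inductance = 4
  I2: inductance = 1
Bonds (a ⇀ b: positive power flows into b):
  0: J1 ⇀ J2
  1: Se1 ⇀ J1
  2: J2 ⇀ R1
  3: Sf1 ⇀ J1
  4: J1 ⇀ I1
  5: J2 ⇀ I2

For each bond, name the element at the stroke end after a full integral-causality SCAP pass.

β0 →J2
β1 →J1
β2 →J2
β3 →Sf1
β4 →I1
β5 →I2

β1 stroke at J1  (source Se1 imposes e)
β3 stroke at Sf1  (Sf1 fixes flow; stroke at Sf1)
β0 stroke at J2  (J1: bond 1 brought effort, rest push out)
β4 stroke at I1  (0-jn J1 has e-setter on 1)
β5 stroke at I2  (I2 integral (f out))
β2 stroke at J2  (J2 flow already set via bond 5)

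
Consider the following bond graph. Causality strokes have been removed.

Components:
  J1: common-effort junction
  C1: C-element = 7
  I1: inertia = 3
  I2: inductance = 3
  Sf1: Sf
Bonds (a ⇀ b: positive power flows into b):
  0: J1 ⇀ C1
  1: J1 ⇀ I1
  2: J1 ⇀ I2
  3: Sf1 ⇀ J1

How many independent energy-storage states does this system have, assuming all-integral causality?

#3 stroke→Sf1  (Sf1 (Sf) sets flow on bond)
#0 stroke→J1  (C1 outputs effort q/C1)
#1 stroke→I1  (common-e at J1 fixed by 0)
#2 stroke→I2  (J1 effort already set via bond 0)

3  (C1, I1, I2 all integral)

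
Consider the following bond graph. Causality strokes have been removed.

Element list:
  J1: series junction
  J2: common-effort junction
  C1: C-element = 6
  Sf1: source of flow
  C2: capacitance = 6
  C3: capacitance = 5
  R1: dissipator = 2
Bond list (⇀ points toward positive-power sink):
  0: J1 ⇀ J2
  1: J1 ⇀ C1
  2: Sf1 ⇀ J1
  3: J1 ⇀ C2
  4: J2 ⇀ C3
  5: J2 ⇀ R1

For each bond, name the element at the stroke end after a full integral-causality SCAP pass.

#2 stroke→Sf1  (Sf1 fixes flow; stroke at Sf1)
#0 stroke→J1  (common-f at J1 fixed by 2)
#1 stroke→J1  (J1: bond 2 brought flow, rest push out)
#3 stroke→J1  (J1: bond 2 brought flow, rest push out)
#4 stroke→J2  (C3 integral (e out))
#5 stroke→R1  (J2: bond 4 brought effort, rest push out)

bond 0 →J1
bond 1 →J1
bond 2 →Sf1
bond 3 →J1
bond 4 →J2
bond 5 →R1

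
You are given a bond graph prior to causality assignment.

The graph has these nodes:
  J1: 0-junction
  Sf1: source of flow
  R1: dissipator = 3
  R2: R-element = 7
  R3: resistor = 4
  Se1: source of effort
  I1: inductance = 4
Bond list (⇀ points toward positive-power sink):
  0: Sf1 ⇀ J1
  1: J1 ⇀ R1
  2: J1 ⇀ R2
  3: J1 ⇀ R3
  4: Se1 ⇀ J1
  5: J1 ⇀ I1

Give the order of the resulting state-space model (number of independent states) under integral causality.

1  (I1 all integral)

b0 →Sf1  (Sf1: flow source, stroke at near end)
b4 →J1  (source Se1 imposes e)
b1 →R1  (0-jn J1 has e-setter on 4)
b2 →R2  (J1 effort already set via bond 4)
b3 →R3  (J1 effort already set via bond 4)
b5 →I1  (J1: bond 4 brought effort, rest push out)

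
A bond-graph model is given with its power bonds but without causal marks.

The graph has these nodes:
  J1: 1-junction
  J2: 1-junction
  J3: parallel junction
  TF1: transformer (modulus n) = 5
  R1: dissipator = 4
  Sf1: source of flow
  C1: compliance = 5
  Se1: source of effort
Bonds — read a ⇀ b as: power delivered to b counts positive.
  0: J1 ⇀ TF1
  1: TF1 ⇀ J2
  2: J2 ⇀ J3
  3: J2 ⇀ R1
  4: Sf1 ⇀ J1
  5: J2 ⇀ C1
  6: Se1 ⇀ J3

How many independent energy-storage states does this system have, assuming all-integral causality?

1  (C1 all integral)

β4 |Sf1  (Sf1 fixes flow; stroke at Sf1)
β6 |J3  (source Se1 imposes e)
β0 |J1  (common-f at J1 fixed by 4)
β2 |J2  (J3 effort already set via bond 6)
β1 |TF1  (TF1: transformer flips bond 0)
β3 |J2  (common-f at J2 fixed by 1)
β5 |J2  (common-f at J2 fixed by 1)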